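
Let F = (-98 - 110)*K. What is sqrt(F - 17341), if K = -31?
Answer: I*sqrt(10893) ≈ 104.37*I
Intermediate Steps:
F = 6448 (F = (-98 - 110)*(-31) = -208*(-31) = 6448)
sqrt(F - 17341) = sqrt(6448 - 17341) = sqrt(-10893) = I*sqrt(10893)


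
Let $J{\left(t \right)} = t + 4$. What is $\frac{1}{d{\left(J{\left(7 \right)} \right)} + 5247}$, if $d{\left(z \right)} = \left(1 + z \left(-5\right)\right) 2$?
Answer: $\frac{1}{5139} \approx 0.00019459$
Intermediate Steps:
$J{\left(t \right)} = 4 + t$
$d{\left(z \right)} = 2 - 10 z$ ($d{\left(z \right)} = \left(1 - 5 z\right) 2 = 2 - 10 z$)
$\frac{1}{d{\left(J{\left(7 \right)} \right)} + 5247} = \frac{1}{\left(2 - 10 \left(4 + 7\right)\right) + 5247} = \frac{1}{\left(2 - 110\right) + 5247} = \frac{1}{-108 + 5247} = \frac{1}{5139}$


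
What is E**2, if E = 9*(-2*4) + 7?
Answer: 4225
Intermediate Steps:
E = -65 (E = 9*(-8) + 7 = -72 + 7 = -65)
E**2 = (-65)**2 = 4225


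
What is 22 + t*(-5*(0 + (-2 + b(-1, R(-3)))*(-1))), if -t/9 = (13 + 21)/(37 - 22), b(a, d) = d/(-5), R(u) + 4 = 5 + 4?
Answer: 328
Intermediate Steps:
R(u) = 5 (R(u) = -4 + (5 + 4) = -4 + 9 = 5)
b(a, d) = -d/5 (b(a, d) = d*(-⅕) = -d/5)
t = -102/5 (t = -9*(13 + 21)/(37 - 22) = -306/15 = -9*34/15 = -102/5 ≈ -20.400)
22 + t*(-5*(0 + (-2 + b(-1, R(-3)))*(-1))) = 22 - (-102)*(0 + (-2 - ⅕*5)*(-1)) = 22 - (-102)*(0 + (-2 - 1)*(-1)) = 22 - (-102)*(0 - 3*(-1)) = 22 - (-102)*(0 + 3) = 22 - (-102)*3 = 22 - 102/5*(-15) = 22 + 306 = 328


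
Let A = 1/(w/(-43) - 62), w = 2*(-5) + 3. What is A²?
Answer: 1849/7070281 ≈ 0.00026152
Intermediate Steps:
w = -7 (w = -10 + 3 = -7)
A = -43/2659 (A = 1/(-7/(-43) - 62) = 1/(-7*(-1/43) - 62) = 1/(7/43 - 62) = 1/(-2659/43) = -43/2659 ≈ -0.016171)
A² = (-43/2659)² = 1849/7070281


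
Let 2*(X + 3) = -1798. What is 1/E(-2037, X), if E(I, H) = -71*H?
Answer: 1/64042 ≈ 1.5615e-5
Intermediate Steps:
X = -902 (X = -3 + (½)*(-1798) = -3 - 899 = -902)
1/E(-2037, X) = 1/(-71*(-902)) = 1/64042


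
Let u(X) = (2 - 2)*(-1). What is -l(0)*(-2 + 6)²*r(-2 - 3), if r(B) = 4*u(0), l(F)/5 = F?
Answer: 0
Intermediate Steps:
l(F) = 5*F
u(X) = 0 (u(X) = 0*(-1) = 0)
r(B) = 0 (r(B) = 4*0 = 0)
-l(0)*(-2 + 6)²*r(-2 - 3) = -(5*0)*(-2 + 6)²*0 = -0*4²*0 = -0*16*0 = -0*0 = -1*0 = 0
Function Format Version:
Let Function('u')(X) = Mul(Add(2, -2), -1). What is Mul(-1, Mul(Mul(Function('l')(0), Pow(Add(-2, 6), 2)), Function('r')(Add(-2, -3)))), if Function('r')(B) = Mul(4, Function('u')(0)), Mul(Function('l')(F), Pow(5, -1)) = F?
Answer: 0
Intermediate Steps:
Function('l')(F) = Mul(5, F)
Function('u')(X) = 0 (Function('u')(X) = Mul(0, -1) = 0)
Function('r')(B) = 0 (Function('r')(B) = Mul(4, 0) = 0)
Mul(-1, Mul(Mul(Function('l')(0), Pow(Add(-2, 6), 2)), Function('r')(Add(-2, -3)))) = Mul(-1, Mul(Mul(Mul(5, 0), Pow(Add(-2, 6), 2)), 0)) = Mul(-1, Mul(Mul(0, Pow(4, 2)), 0)) = Mul(-1, Mul(Mul(0, 16), 0)) = Mul(-1, Mul(0, 0)) = Mul(-1, 0) = 0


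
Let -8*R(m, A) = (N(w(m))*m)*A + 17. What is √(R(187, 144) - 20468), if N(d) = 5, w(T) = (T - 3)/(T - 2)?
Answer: I*√596802/4 ≈ 193.13*I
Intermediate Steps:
w(T) = (-3 + T)/(-2 + T)
R(m, A) = -17/8 - 5*A*m/8 (R(m, A) = -((5*m)*A + 17)/8 = -(5*A*m + 17)/8 = -(17 + 5*A*m)/8 = -17/8 - 5*A*m/8)
√(R(187, 144) - 20468) = √((-17/8 - 5/8*144*187) - 20468) = √((-17/8 - 16830) - 20468) = √(-134657/8 - 20468) = √(-298401/8) = I*√596802/4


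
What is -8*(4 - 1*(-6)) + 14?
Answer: -66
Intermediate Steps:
-8*(4 - 1*(-6)) + 14 = -8*(4 + 6) + 14 = -8*10 + 14 = -80 + 14 = -66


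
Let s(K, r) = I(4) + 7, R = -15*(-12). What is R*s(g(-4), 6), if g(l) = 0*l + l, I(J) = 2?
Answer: 1620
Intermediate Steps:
R = 180
g(l) = l (g(l) = 0 + l = l)
s(K, r) = 9 (s(K, r) = 2 + 7 = 9)
R*s(g(-4), 6) = 180*9 = 1620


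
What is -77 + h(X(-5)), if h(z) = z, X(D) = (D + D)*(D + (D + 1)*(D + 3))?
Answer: -107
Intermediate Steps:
X(D) = 2*D*(D + (1 + D)*(3 + D)) (X(D) = (2*D)*(D + (1 + D)*(3 + D)) = 2*D*(D + (1 + D)*(3 + D)))
-77 + h(X(-5)) = -77 + 2*(-5)*(3 + (-5)² + 5*(-5)) = -77 + 2*(-5)*(3 + 25 - 25) = -77 + 2*(-5)*3 = -77 - 30 = -107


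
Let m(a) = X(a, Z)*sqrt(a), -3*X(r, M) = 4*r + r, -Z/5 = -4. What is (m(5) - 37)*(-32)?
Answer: 1184 + 800*sqrt(5)/3 ≈ 1780.3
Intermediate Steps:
Z = 20 (Z = -5*(-4) = 20)
X(r, M) = -5*r/3 (X(r, M) = -(4*r + r)/3 = -5*r/3)
m(a) = -5*a**(3/2)/3 (m(a) = (-5*a/3)*sqrt(a) = -5*a**(3/2)/3)
(m(5) - 37)*(-32) = (-25*sqrt(5)/3 - 37)*(-32) = (-37 - 25*sqrt(5)/3)*(-32) = 1184 + 800*sqrt(5)/3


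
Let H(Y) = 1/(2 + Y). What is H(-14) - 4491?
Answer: -53893/12 ≈ -4491.1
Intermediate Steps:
H(-14) - 4491 = 1/(2 - 14) - 4491 = 1/(-12) - 4491 = -1/12 - 4491 = -53893/12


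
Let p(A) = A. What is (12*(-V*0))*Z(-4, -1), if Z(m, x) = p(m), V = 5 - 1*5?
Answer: 0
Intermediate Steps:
V = 0 (V = 5 - 5 = 0)
Z(m, x) = m
(12*(-V*0))*Z(-4, -1) = (12*(-0*0))*(-4) = (12*(-1*0))*(-4) = (12*0)*(-4) = 0*(-4) = 0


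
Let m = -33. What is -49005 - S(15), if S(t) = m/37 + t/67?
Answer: -121481739/2479 ≈ -49004.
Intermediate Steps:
S(t) = -33/37 + t/67
-49005 - S(15) = -49005 - (-33/37 + (1/67)*15) = -49005 - (-33/37 + 15/67) = -49005 - 1*(-1656/2479) = -49005 + 1656/2479 = -121481739/2479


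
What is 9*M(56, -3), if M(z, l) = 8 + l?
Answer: 45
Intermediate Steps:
9*M(56, -3) = 9*(8 - 3) = 9*5 = 45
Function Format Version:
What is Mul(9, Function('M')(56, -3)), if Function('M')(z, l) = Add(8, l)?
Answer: 45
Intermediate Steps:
Mul(9, Function('M')(56, -3)) = Mul(9, Add(8, -3)) = Mul(9, 5) = 45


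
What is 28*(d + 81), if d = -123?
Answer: -1176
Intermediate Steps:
28*(d + 81) = 28*(-123 + 81) = 28*(-42) = -1176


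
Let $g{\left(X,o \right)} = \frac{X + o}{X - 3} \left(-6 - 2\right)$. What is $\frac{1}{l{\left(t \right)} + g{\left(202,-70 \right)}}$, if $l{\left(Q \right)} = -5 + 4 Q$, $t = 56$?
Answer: $\frac{199}{42525} \approx 0.0046796$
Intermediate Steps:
$g{\left(X,o \right)} = - \frac{8 \left(X + o\right)}{-3 + X}$ ($g{\left(X,o \right)} = \frac{X + o}{-3 + X} \left(-8\right) = - \frac{8 \left(X + o\right)}{-3 + X}$)
$\frac{1}{l{\left(t \right)} + g{\left(202,-70 \right)}} = \frac{1}{\left(-5 + 4 \cdot 56\right) + \frac{8 \left(\left(-1\right) 202 - -70\right)}{-3 + 202}} = \frac{1}{\left(-5 + 224\right) + \frac{8 \left(-202 + 70\right)}{199}} = \frac{1}{219 + 8 \cdot \frac{1}{199} \left(-132\right)} = \frac{1}{219 - \frac{1056}{199}} = \frac{1}{\frac{42525}{199}} = \frac{199}{42525}$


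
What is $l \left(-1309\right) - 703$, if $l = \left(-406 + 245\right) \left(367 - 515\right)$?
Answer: $-31191555$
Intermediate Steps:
$l = 23828$ ($l = \left(-161\right) \left(-148\right) = 23828$)
$l \left(-1309\right) - 703 = 23828 \left(-1309\right) - 703 = -31190852 - 703 = -31191555$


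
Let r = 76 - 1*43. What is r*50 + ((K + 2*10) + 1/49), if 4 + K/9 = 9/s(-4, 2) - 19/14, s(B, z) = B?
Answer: 313905/196 ≈ 1601.6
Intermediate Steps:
r = 33 (r = 76 - 43 = 33)
K = -1917/28 (K = -36 + 9*(9/(-4) - 19/14) = -36 + 9*(9*(-¼) - 19*1/14) = -36 + 9*(-9/4 - 19/14) = -36 + 9*(-101/28) = -36 - 909/28 = -1917/28 ≈ -68.464)
r*50 + ((K + 2*10) + 1/49) = 33*50 + ((-1917/28 + 2*10) + 1/49) = 1650 + ((-1917/28 + 20) + 1/49) = 1650 + (-1357/28 + 1/49) = 1650 - 9495/196 = 313905/196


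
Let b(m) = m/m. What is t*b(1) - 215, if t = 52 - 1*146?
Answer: -309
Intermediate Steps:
t = -94 (t = 52 - 146 = -94)
b(m) = 1
t*b(1) - 215 = -94*1 - 215 = -94 - 215 = -309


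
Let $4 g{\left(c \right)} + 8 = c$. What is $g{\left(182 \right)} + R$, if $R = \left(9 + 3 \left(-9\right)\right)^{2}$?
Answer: $\frac{735}{2} \approx 367.5$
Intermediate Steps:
$R = 324$ ($R = \left(9 - 27\right)^{2} = \left(-18\right)^{2} = 324$)
$g{\left(c \right)} = -2 + \frac{c}{4}$
$g{\left(182 \right)} + R = \left(-2 + \frac{1}{4} \cdot 182\right) + 324 = \left(-2 + \frac{91}{2}\right) + 324 = \frac{87}{2} + 324 = \frac{735}{2}$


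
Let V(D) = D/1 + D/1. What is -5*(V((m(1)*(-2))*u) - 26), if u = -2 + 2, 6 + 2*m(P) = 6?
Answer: 130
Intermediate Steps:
m(P) = 0 (m(P) = -3 + (½)*6 = -3 + 3 = 0)
u = 0
V(D) = 2*D (V(D) = D*1 + D*1 = D + D = 2*D)
-5*(V((m(1)*(-2))*u) - 26) = -5*(2*((0*(-2))*0) - 26) = -5*(2*(0*0) - 26) = -5*(2*0 - 26) = -5*(0 - 26) = -5*(-26) = 130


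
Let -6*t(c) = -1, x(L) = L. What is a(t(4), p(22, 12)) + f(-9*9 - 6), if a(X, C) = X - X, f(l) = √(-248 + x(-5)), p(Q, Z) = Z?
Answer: I*√253 ≈ 15.906*I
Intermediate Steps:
t(c) = ⅙ (t(c) = -⅙*(-1) = ⅙)
f(l) = I*√253 (f(l) = √(-248 - 5) = √(-253) = I*√253)
a(X, C) = 0
a(t(4), p(22, 12)) + f(-9*9 - 6) = 0 + I*√253 = I*√253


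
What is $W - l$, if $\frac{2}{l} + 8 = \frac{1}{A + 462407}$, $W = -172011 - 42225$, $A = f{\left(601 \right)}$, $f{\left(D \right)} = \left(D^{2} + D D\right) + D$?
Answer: $- \frac{2031657389024}{9483279} \approx -2.1424 \cdot 10^{5}$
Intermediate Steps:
$f{\left(D \right)} = D + 2 D^{2}$ ($f{\left(D \right)} = \left(D^{2} + D^{2}\right) + D = 2 D^{2} + D = D + 2 D^{2}$)
$A = 723003$ ($A = 601 \left(1 + 2 \cdot 601\right) = 601 \left(1 + 1202\right) = 601 \cdot 1203 = 723003$)
$W = -214236$
$l = - \frac{2370820}{9483279}$ ($l = \frac{2}{-8 + \frac{1}{723003 + 462407}} = \frac{2}{-8 + \frac{1}{1185410}} = \frac{2}{- \frac{9483279}{1185410}} = 2 \left(- \frac{1185410}{9483279}\right) = - \frac{2370820}{9483279} \approx -0.25$)
$W - l = -214236 - - \frac{2370820}{9483279} = -214236 + \frac{2370820}{9483279} = - \frac{2031657389024}{9483279}$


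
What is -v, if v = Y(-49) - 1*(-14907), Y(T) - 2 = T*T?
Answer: -17310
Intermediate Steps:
Y(T) = 2 + T² (Y(T) = 2 + T*T = 2 + T²)
v = 17310 (v = (2 + (-49)²) - 1*(-14907) = (2 + 2401) + 14907 = 2403 + 14907 = 17310)
-v = -1*17310 = -17310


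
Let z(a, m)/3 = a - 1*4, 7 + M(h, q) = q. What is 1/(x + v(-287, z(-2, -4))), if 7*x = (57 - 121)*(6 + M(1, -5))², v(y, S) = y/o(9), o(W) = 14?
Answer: -14/4895 ≈ -0.0028601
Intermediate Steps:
M(h, q) = -7 + q
z(a, m) = -12 + 3*a (z(a, m) = 3*(a - 1*4) = 3*(a - 4) = 3*(-4 + a) = -12 + 3*a)
v(y, S) = y/14
x = -2304/7 (x = ((57 - 121)*(6 + (-7 - 5))²)/7 = (-64*(6 - 12)²)/7 = (-64*(-6)²)/7 = (-64*36)/7 = (⅐)*(-2304) = -2304/7 ≈ -329.14)
1/(x + v(-287, z(-2, -4))) = 1/(-2304/7 + (1/14)*(-287)) = 1/(-2304/7 - 41/2) = 1/(-4895/14) = -14/4895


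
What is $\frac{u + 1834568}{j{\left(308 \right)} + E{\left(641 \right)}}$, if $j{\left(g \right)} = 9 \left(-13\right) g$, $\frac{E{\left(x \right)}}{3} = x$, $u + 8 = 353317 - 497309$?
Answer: $- \frac{1690568}{34113} \approx -49.558$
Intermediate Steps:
$u = -144000$ ($u = -8 + \left(353317 - 497309\right) = -8 - 143992 = -144000$)
$E{\left(x \right)} = 3 x$
$j{\left(g \right)} = - 117 g$
$\frac{u + 1834568}{j{\left(308 \right)} + E{\left(641 \right)}} = \frac{-144000 + 1834568}{\left(-117\right) 308 + 3 \cdot 641} = \frac{1690568}{-36036 + 1923} = \frac{1690568}{-34113} = 1690568 \left(- \frac{1}{34113}\right) = - \frac{1690568}{34113}$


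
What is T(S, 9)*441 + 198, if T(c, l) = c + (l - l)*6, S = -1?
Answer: -243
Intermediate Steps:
T(c, l) = c (T(c, l) = c + 0*6 = c + 0 = c)
T(S, 9)*441 + 198 = -1*441 + 198 = -441 + 198 = -243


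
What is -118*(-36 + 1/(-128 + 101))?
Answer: 114814/27 ≈ 4252.4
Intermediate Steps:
-118*(-36 + 1/(-128 + 101)) = -118*(-36 + 1/(-27)) = -118*(-36 - 1/27) = -118*(-973/27) = 114814/27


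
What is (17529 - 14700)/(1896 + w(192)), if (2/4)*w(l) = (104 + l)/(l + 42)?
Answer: 330993/222128 ≈ 1.4901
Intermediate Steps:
w(l) = 2*(104 + l)/(42 + l) (w(l) = 2*((104 + l)/(l + 42)) = 2*((104 + l)/(42 + l)) = 2*(104 + l)/(42 + l))
(17529 - 14700)/(1896 + w(192)) = (17529 - 14700)/(1896 + 2*(104 + 192)/(42 + 192)) = 2829/(1896 + 2*296/234) = 2829/(1896 + 2*(1/234)*296) = 2829/(1896 + 296/117) = 2829/(222128/117) = 2829*(117/222128) = 330993/222128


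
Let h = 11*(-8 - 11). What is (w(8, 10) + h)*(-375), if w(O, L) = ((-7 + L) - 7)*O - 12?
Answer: 94875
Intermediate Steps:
w(O, L) = -12 + O*(-14 + L) (w(O, L) = (-14 + L)*O - 12 = O*(-14 + L) - 12 = -12 + O*(-14 + L))
h = -209 (h = 11*(-19) = -209)
(w(8, 10) + h)*(-375) = ((-12 - 14*8 + 10*8) - 209)*(-375) = ((-12 - 112 + 80) - 209)*(-375) = (-44 - 209)*(-375) = -253*(-375) = 94875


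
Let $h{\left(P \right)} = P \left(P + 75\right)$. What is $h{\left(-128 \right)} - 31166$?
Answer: $-24382$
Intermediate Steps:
$h{\left(P \right)} = P \left(75 + P\right)$
$h{\left(-128 \right)} - 31166 = - 128 \left(75 - 128\right) - 31166 = \left(-128\right) \left(-53\right) - 31166 = 6784 - 31166 = -24382$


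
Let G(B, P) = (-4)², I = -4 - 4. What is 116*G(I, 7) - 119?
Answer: 1737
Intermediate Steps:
I = -8
G(B, P) = 16
116*G(I, 7) - 119 = 116*16 - 119 = 1856 - 119 = 1737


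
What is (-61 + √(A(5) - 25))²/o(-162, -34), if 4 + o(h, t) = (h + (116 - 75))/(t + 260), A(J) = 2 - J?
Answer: -834618/1025 + 55144*I*√7/1025 ≈ -814.26 + 142.34*I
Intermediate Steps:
o(h, t) = -4 + (41 + h)/(260 + t) (o(h, t) = -4 + (h + (116 - 75))/(t + 260) = -4 + (h + 41)/(260 + t) = -4 + (41 + h)/(260 + t))
(-61 + √(A(5) - 25))²/o(-162, -34) = (-61 + √((2 - 1*5) - 25))²/(((-999 - 162 - 4*(-34))/(260 - 34))) = (-61 + √((2 - 5) - 25))²/(((-999 - 162 + 136)/226)) = (-61 + √(-3 - 25))²/(((1/226)*(-1025))) = (-61 + √(-28))²/(-1025/226) = (-61 + 2*I*√7)²*(-226/1025) = -226*(-61 + 2*I*√7)²/1025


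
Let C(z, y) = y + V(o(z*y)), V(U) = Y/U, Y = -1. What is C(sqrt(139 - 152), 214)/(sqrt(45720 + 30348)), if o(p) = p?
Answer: sqrt(2113)*(595348 + I*sqrt(13))/35270196 ≈ 0.77591 + 4.6991e-6*I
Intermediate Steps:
V(U) = -1/U
C(z, y) = y - 1/(y*z) (C(z, y) = y - 1/(z*y) = y - 1/(y*z))
C(sqrt(139 - 152), 214)/(sqrt(45720 + 30348)) = (214 - 1/(214*sqrt(139 - 152)))/(sqrt(45720 + 30348)) = (214 - 1*1/214/sqrt(-13))/(sqrt(76068)) = (214 - 1*1/214/I*sqrt(13))/((6*sqrt(2113))) = (214 - 1*1/214*(-I*sqrt(13)/13))*(sqrt(2113)/12678) = (214 + I*sqrt(13)/2782)*(sqrt(2113)/12678) = sqrt(2113)*(214 + I*sqrt(13)/2782)/12678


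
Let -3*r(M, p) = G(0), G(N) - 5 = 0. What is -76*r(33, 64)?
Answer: 380/3 ≈ 126.67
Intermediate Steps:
G(N) = 5 (G(N) = 5 + 0 = 5)
r(M, p) = -5/3 (r(M, p) = -1/3*5 = -5/3)
-76*r(33, 64) = -76*(-5/3) = 380/3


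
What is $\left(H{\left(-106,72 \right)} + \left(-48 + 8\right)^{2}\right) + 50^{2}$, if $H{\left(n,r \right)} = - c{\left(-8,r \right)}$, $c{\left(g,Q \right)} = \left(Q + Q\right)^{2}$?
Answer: $-16636$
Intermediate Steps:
$c{\left(g,Q \right)} = 4 Q^{2}$ ($c{\left(g,Q \right)} = \left(2 Q\right)^{2} = 4 Q^{2}$)
$H{\left(n,r \right)} = - 4 r^{2}$
$\left(H{\left(-106,72 \right)} + \left(-48 + 8\right)^{2}\right) + 50^{2} = \left(- 4 \cdot 72^{2} + \left(-48 + 8\right)^{2}\right) + 50^{2} = \left(\left(-4\right) 5184 + \left(-40\right)^{2}\right) + 2500 = \left(-20736 + 1600\right) + 2500 = -19136 + 2500 = -16636$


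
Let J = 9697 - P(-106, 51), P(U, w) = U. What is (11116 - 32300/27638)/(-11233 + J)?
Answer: -76797927/9880585 ≈ -7.7726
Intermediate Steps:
J = 9803 (J = 9697 - 1*(-106) = 9697 + 106 = 9803)
(11116 - 32300/27638)/(-11233 + J) = (11116 - 32300/27638)/(-11233 + 9803) = (11116 - 32300*1/27638)/(-1430) = (11116 - 16150/13819)*(-1/1430) = (153595854/13819)*(-1/1430) = -76797927/9880585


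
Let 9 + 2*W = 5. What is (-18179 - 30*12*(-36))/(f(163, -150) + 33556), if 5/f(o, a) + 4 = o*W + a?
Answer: -501024/3221375 ≈ -0.15553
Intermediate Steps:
W = -2 (W = -9/2 + (½)*5 = -9/2 + 5/2 = -2)
f(o, a) = 5/(-4 + a - 2*o) (f(o, a) = 5/(-4 + (o*(-2) + a)) = 5/(-4 + (-2*o + a)) = 5/(-4 + (a - 2*o)) = 5/(-4 + a - 2*o))
(-18179 - 30*12*(-36))/(f(163, -150) + 33556) = (-18179 - 30*12*(-36))/(5/(-4 - 150 - 2*163) + 33556) = (-18179 - 360*(-36))/(5/(-4 - 150 - 326) + 33556) = (-18179 + 12960)/(5/(-480) + 33556) = -5219/(5*(-1/480) + 33556) = -5219/(-1/96 + 33556) = -5219/3221375/96 = -5219*96/3221375 = -501024/3221375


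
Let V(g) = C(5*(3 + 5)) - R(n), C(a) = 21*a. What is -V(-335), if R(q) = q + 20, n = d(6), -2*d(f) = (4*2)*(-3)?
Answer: -808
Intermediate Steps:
d(f) = 12 (d(f) = -4*2*(-3)/2 = -4*(-3) = -1/2*(-24) = 12)
n = 12
R(q) = 20 + q
V(g) = 808 (V(g) = 21*(5*(3 + 5)) - (20 + 12) = 21*(5*8) - 1*32 = 21*40 - 32 = 840 - 32 = 808)
-V(-335) = -1*808 = -808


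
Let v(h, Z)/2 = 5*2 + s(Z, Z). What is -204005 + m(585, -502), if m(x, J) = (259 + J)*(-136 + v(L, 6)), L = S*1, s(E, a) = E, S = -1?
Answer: -178733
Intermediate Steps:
L = -1 (L = -1*1 = -1)
v(h, Z) = 20 + 2*Z (v(h, Z) = 2*(5*2 + Z) = 2*(10 + Z) = 20 + 2*Z)
m(x, J) = -26936 - 104*J (m(x, J) = (259 + J)*(-136 + (20 + 2*6)) = (259 + J)*(-136 + (20 + 12)) = (259 + J)*(-136 + 32) = (259 + J)*(-104) = -26936 - 104*J)
-204005 + m(585, -502) = -204005 + (-26936 - 104*(-502)) = -204005 + (-26936 + 52208) = -204005 + 25272 = -178733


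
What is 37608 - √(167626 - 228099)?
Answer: 37608 - I*√60473 ≈ 37608.0 - 245.91*I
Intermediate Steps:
37608 - √(167626 - 228099) = 37608 - √(-60473) = 37608 - I*√60473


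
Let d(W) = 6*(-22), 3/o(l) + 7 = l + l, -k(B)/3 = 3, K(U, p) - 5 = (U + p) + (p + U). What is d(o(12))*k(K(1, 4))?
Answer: 1188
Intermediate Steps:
K(U, p) = 5 + 2*U + 2*p (K(U, p) = 5 + ((U + p) + (p + U)) = 5 + ((U + p) + (U + p)) = 5 + (2*U + 2*p) = 5 + 2*U + 2*p)
k(B) = -9 (k(B) = -3*3 = -9)
o(l) = 3/(-7 + 2*l) (o(l) = 3/(-7 + (l + l)) = 3/(-7 + 2*l))
d(W) = -132
d(o(12))*k(K(1, 4)) = -132*(-9) = 1188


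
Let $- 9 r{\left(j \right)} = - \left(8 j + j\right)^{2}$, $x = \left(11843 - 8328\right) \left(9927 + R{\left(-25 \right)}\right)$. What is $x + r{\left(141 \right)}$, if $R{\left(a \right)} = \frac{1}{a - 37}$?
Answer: $\frac{2174481193}{62} \approx 3.5072 \cdot 10^{7}$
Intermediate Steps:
$R{\left(a \right)} = \frac{1}{-37 + a}$
$x = \frac{2163387595}{62}$ ($x = \left(11843 - 8328\right) \left(9927 + \frac{1}{-37 - 25}\right) = 3515 \left(9927 + \frac{1}{-62}\right) = 3515 \left(9927 - \frac{1}{62}\right) = 3515 \cdot \frac{615473}{62} = \frac{2163387595}{62} \approx 3.4893 \cdot 10^{7}$)
$r{\left(j \right)} = 9 j^{2}$ ($r{\left(j \right)} = - \frac{\left(-1\right) \left(8 j + j\right)^{2}}{9} = - \frac{\left(-1\right) \left(9 j\right)^{2}}{9} = - \frac{\left(-1\right) 81 j^{2}}{9} = - \frac{\left(-81\right) j^{2}}{9} = 9 j^{2}$)
$x + r{\left(141 \right)} = \frac{2163387595}{62} + 9 \cdot 141^{2} = \frac{2163387595}{62} + 9 \cdot 19881 = \frac{2163387595}{62} + 178929 = \frac{2174481193}{62}$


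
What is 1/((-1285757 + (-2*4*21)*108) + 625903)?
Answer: -1/677998 ≈ -1.4749e-6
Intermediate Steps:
1/((-1285757 + (-2*4*21)*108) + 625903) = 1/((-1285757 - 8*21*108) + 625903) = 1/((-1285757 - 168*108) + 625903) = 1/((-1285757 - 18144) + 625903) = 1/(-1303901 + 625903) = 1/(-677998) = -1/677998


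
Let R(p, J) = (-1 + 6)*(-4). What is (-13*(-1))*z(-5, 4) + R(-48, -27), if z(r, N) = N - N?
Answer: -20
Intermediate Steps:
R(p, J) = -20 (R(p, J) = 5*(-4) = -20)
z(r, N) = 0
(-13*(-1))*z(-5, 4) + R(-48, -27) = -13*(-1)*0 - 20 = 13*0 - 20 = 0 - 20 = -20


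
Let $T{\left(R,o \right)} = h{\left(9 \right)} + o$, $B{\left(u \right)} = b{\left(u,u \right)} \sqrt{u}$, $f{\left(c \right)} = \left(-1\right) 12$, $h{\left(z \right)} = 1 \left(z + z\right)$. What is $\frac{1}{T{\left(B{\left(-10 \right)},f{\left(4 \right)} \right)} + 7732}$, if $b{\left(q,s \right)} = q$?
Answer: $\frac{1}{7738} \approx 0.00012923$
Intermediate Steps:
$h{\left(z \right)} = 2 z$ ($h{\left(z \right)} = 1 \cdot 2 z = 2 z$)
$f{\left(c \right)} = -12$
$B{\left(u \right)} = u^{\frac{3}{2}}$ ($B{\left(u \right)} = u \sqrt{u} = u^{\frac{3}{2}}$)
$T{\left(R,o \right)} = 18 + o$ ($T{\left(R,o \right)} = 2 \cdot 9 + o = 18 + o$)
$\frac{1}{T{\left(B{\left(-10 \right)},f{\left(4 \right)} \right)} + 7732} = \frac{1}{\left(18 - 12\right) + 7732} = \frac{1}{6 + 7732} = \frac{1}{7738}$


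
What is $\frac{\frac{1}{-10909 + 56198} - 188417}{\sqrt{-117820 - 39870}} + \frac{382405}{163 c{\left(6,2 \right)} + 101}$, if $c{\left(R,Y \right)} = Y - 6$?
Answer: $- \frac{382405}{551} + \frac{4266608756 i \sqrt{157690}}{3570811205} \approx -694.02 + 474.48 i$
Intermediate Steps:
$c{\left(R,Y \right)} = -6 + Y$
$\frac{\frac{1}{-10909 + 56198} - 188417}{\sqrt{-117820 - 39870}} + \frac{382405}{163 c{\left(6,2 \right)} + 101} = \frac{\frac{1}{-10909 + 56198} - 188417}{\sqrt{-117820 - 39870}} + \frac{382405}{163 \left(-6 + 2\right) + 101} = \frac{\frac{1}{45289} - 188417}{\sqrt{-157690}} + \frac{382405}{163 \left(-4\right) + 101} = \frac{\frac{1}{45289} - 188417}{i \sqrt{157690}} + \frac{382405}{-652 + 101} = - \frac{8533217512 \left(- \frac{i \sqrt{157690}}{157690}\right)}{45289} + \frac{382405}{-551} = \frac{4266608756 i \sqrt{157690}}{3570811205} + 382405 \left(- \frac{1}{551}\right) = \frac{4266608756 i \sqrt{157690}}{3570811205} - \frac{382405}{551} = - \frac{382405}{551} + \frac{4266608756 i \sqrt{157690}}{3570811205}$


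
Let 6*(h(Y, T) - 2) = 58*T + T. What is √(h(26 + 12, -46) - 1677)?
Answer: I*√19146/3 ≈ 46.123*I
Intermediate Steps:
h(Y, T) = 2 + 59*T/6 (h(Y, T) = 2 + (58*T + T)/6 = 2 + (59*T)/6 = 2 + 59*T/6)
√(h(26 + 12, -46) - 1677) = √((2 + (59/6)*(-46)) - 1677) = √((2 - 1357/3) - 1677) = √(-1351/3 - 1677) = √(-6382/3) = I*√19146/3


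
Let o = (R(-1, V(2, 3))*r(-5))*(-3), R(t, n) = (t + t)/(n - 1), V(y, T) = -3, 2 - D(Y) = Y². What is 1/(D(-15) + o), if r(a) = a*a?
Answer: -2/521 ≈ -0.0038388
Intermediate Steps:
D(Y) = 2 - Y²
R(t, n) = 2*t/(-1 + n) (R(t, n) = (2*t)/(-1 + n) = 2*t/(-1 + n))
r(a) = a²
o = -75/2 (o = ((2*(-1)/(-1 - 3))*(-5)²)*(-3) = ((2*(-1)/(-4))*25)*(-3) = ((2*(-1)*(-¼))*25)*(-3) = ((½)*25)*(-3) = (25/2)*(-3) = -75/2 ≈ -37.500)
1/(D(-15) + o) = 1/((2 - 1*(-15)²) - 75/2) = 1/((2 - 1*225) - 75/2) = 1/((2 - 225) - 75/2) = 1/(-223 - 75/2) = 1/(-521/2) = -2/521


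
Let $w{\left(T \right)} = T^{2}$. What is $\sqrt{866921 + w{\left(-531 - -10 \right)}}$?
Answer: $\sqrt{1138362} \approx 1066.9$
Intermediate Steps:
$\sqrt{866921 + w{\left(-531 - -10 \right)}} = \sqrt{866921 + \left(-531 - -10\right)^{2}} = \sqrt{866921 + \left(-531 + 10\right)^{2}} = \sqrt{866921 + \left(-521\right)^{2}} = \sqrt{866921 + 271441} = \sqrt{1138362}$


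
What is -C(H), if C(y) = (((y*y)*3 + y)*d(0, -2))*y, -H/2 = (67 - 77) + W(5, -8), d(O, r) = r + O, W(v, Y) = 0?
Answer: 48800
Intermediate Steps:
d(O, r) = O + r
H = 20 (H = -2*((67 - 77) + 0) = -2*(-10 + 0) = -2*(-10) = 20)
C(y) = y*(-6*y² - 2*y) (C(y) = (((y*y)*3 + y)*(0 - 2))*y = ((y²*3 + y)*(-2))*y = ((3*y² + y)*(-2))*y = ((y + 3*y²)*(-2))*y = (-6*y² - 2*y)*y = y*(-6*y² - 2*y))
-C(H) = -20²*(-2 - 6*20) = -400*(-2 - 120) = -400*(-122) = -1*(-48800) = 48800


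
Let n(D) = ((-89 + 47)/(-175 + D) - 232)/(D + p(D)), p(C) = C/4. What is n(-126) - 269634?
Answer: -730434518/2709 ≈ -2.6963e+5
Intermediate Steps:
p(C) = C/4 (p(C) = C*(¼) = C/4)
n(D) = 4*(-232 - 42/(-175 + D))/(5*D) (n(D) = ((-89 + 47)/(-175 + D) - 232)/(D + D/4) = (-42/(-175 + D) - 232)/((5*D/4)) = (-232 - 42/(-175 + D))*(4/(5*D)) = 4*(-232 - 42/(-175 + D))/(5*D))
n(-126) - 269634 = (8/5)*(20279 - 116*(-126))/(-126*(-175 - 126)) - 269634 = (8/5)*(-1/126)*(20279 + 14616)/(-301) - 269634 = (8/5)*(-1/126)*(-1/301)*34895 - 269634 = 3988/2709 - 269634 = -730434518/2709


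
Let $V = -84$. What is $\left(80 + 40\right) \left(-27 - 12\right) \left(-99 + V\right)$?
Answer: $856440$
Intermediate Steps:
$\left(80 + 40\right) \left(-27 - 12\right) \left(-99 + V\right) = \left(80 + 40\right) \left(-27 - 12\right) \left(-99 - 84\right) = 120 \left(-39\right) \left(-183\right) = \left(-4680\right) \left(-183\right) = 856440$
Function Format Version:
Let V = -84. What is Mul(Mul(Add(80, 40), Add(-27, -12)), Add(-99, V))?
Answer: 856440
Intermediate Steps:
Mul(Mul(Add(80, 40), Add(-27, -12)), Add(-99, V)) = Mul(Mul(Add(80, 40), Add(-27, -12)), Add(-99, -84)) = Mul(Mul(120, -39), -183) = Mul(-4680, -183) = 856440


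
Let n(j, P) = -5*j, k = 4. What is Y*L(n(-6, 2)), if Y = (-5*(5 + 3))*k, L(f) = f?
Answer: -4800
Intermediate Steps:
Y = -160 (Y = -5*(5 + 3)*4 = -5*8*4 = -40*4 = -160)
Y*L(n(-6, 2)) = -(-800)*(-6) = -160*30 = -4800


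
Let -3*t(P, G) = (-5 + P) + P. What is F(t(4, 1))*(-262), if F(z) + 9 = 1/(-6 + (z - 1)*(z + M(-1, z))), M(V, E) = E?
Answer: 2489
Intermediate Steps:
t(P, G) = 5/3 - 2*P/3 (t(P, G) = -((-5 + P) + P)/3 = -(-5 + 2*P)/3 = 5/3 - 2*P/3)
F(z) = -9 + 1/(-6 + 2*z*(-1 + z)) (F(z) = -9 + 1/(-6 + (z - 1)*(z + z)) = -9 + 1/(-6 + (-1 + z)*(2*z)) = -9 + 1/(-6 + 2*z*(-1 + z)))
F(t(4, 1))*(-262) = ((-55/2 - 9*(5/3 - 2/3*4) + 9*(5/3 - 2/3*4)**2)/(3 + (5/3 - 2/3*4) - (5/3 - 2/3*4)**2))*(-262) = ((-55/2 - 9*(5/3 - 8/3) + 9*(5/3 - 8/3)**2)/(3 + (5/3 - 8/3) - (5/3 - 8/3)**2))*(-262) = ((-55/2 - 9*(-1) + 9*(-1)**2)/(3 - 1 - 1*(-1)**2))*(-262) = ((-55/2 + 9 + 9*1)/(3 - 1 - 1*1))*(-262) = ((-55/2 + 9 + 9)/(3 - 1 - 1))*(-262) = (-19/2/1)*(-262) = (1*(-19/2))*(-262) = -19/2*(-262) = 2489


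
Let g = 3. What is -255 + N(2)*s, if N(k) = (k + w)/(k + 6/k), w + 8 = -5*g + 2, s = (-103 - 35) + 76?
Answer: -97/5 ≈ -19.400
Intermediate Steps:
s = -62 (s = -138 + 76 = -62)
w = -21 (w = -8 + (-5*3 + 2) = -8 + (-15 + 2) = -8 - 13 = -21)
N(k) = (-21 + k)/(k + 6/k) (N(k) = (k - 21)/(k + 6/k) = (-21 + k)/(k + 6/k))
-255 + N(2)*s = -255 + (2*(-21 + 2)/(6 + 2²))*(-62) = -255 + (2*(-19)/(6 + 4))*(-62) = -255 + (2*(-19)/10)*(-62) = -255 + (2*(⅒)*(-19))*(-62) = -255 - 19/5*(-62) = -255 + 1178/5 = -97/5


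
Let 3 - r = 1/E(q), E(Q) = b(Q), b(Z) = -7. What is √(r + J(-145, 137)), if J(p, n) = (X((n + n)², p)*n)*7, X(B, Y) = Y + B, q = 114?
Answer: 5*√140843311/7 ≈ 8477.0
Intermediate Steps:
X(B, Y) = B + Y
E(Q) = -7
J(p, n) = 7*n*(p + 4*n²) (J(p, n) = (((n + n)² + p)*n)*7 = (((2*n)² + p)*n)*7 = ((4*n² + p)*n)*7 = ((p + 4*n²)*n)*7 = (n*(p + 4*n²))*7 = 7*n*(p + 4*n²))
r = 22/7 (r = 3 - 1/(-7) = 3 - 1*(-⅐) = 3 + ⅐ = 22/7 ≈ 3.1429)
√(r + J(-145, 137)) = √(22/7 + 7*137*(-145 + 4*137²)) = √(22/7 + 7*137*(-145 + 4*18769)) = √(22/7 + 7*137*(-145 + 75076)) = √(22/7 + 7*137*74931) = √(22/7 + 71858829) = √(503011825/7) = 5*√140843311/7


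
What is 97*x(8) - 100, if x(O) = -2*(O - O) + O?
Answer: 676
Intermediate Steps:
x(O) = O (x(O) = -2*0 + O = 0 + O = O)
97*x(8) - 100 = 97*8 - 100 = 776 - 100 = 676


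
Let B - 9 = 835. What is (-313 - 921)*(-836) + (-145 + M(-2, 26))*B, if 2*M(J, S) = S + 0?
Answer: 920216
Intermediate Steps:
B = 844 (B = 9 + 835 = 844)
M(J, S) = S/2 (M(J, S) = (S + 0)/2 = S/2)
(-313 - 921)*(-836) + (-145 + M(-2, 26))*B = (-313 - 921)*(-836) + (-145 + (1/2)*26)*844 = -1234*(-836) + (-145 + 13)*844 = 1031624 - 132*844 = 1031624 - 111408 = 920216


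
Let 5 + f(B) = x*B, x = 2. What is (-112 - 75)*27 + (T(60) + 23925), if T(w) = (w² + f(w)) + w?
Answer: 22651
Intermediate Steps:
f(B) = -5 + 2*B
T(w) = -5 + w² + 3*w (T(w) = (w² + (-5 + 2*w)) + w = (-5 + w² + 2*w) + w = -5 + w² + 3*w)
(-112 - 75)*27 + (T(60) + 23925) = (-112 - 75)*27 + ((-5 + 60² + 3*60) + 23925) = -187*27 + ((-5 + 3600 + 180) + 23925) = -5049 + (3775 + 23925) = -5049 + 27700 = 22651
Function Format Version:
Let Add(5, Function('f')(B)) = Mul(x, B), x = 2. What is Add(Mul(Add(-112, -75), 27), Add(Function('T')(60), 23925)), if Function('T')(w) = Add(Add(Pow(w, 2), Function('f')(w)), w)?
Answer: 22651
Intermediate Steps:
Function('f')(B) = Add(-5, Mul(2, B))
Function('T')(w) = Add(-5, Pow(w, 2), Mul(3, w)) (Function('T')(w) = Add(Add(Pow(w, 2), Add(-5, Mul(2, w))), w) = Add(Add(-5, Pow(w, 2), Mul(2, w)), w) = Add(-5, Pow(w, 2), Mul(3, w)))
Add(Mul(Add(-112, -75), 27), Add(Function('T')(60), 23925)) = Add(Mul(Add(-112, -75), 27), Add(Add(-5, Pow(60, 2), Mul(3, 60)), 23925)) = Add(Mul(-187, 27), Add(Add(-5, 3600, 180), 23925)) = Add(-5049, Add(3775, 23925)) = Add(-5049, 27700) = 22651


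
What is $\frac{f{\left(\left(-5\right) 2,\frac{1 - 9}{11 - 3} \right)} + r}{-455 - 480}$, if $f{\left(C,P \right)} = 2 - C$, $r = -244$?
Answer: $\frac{232}{935} \approx 0.24813$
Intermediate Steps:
$\frac{f{\left(\left(-5\right) 2,\frac{1 - 9}{11 - 3} \right)} + r}{-455 - 480} = \frac{\left(2 - \left(-5\right) 2\right) - 244}{-455 - 480} = \frac{\left(2 - -10\right) - 244}{-935} = \left(\left(2 + 10\right) - 244\right) \left(- \frac{1}{935}\right) = \left(12 - 244\right) \left(- \frac{1}{935}\right) = \left(-232\right) \left(- \frac{1}{935}\right) = \frac{232}{935}$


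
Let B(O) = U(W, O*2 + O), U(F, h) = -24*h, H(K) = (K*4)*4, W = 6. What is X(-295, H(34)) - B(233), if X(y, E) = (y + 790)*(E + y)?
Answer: 140031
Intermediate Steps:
H(K) = 16*K (H(K) = (4*K)*4 = 16*K)
X(y, E) = (790 + y)*(E + y)
B(O) = -72*O (B(O) = -24*(O*2 + O) = -24*(2*O + O) = -72*O)
X(-295, H(34)) - B(233) = ((-295)**2 + 790*(16*34) + 790*(-295) + (16*34)*(-295)) - (-72)*233 = (87025 + 790*544 - 233050 + 544*(-295)) - 1*(-16776) = (87025 + 429760 - 233050 - 160480) + 16776 = 123255 + 16776 = 140031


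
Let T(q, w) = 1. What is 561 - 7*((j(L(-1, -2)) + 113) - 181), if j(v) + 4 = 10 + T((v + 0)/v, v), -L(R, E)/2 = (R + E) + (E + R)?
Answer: 988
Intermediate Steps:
L(R, E) = -4*E - 4*R (L(R, E) = -2*((R + E) + (E + R)) = -2*((E + R) + (E + R)) = -2*(2*E + 2*R) = -4*E - 4*R)
j(v) = 7 (j(v) = -4 + (10 + 1) = -4 + 11 = 7)
561 - 7*((j(L(-1, -2)) + 113) - 181) = 561 - 7*((7 + 113) - 181) = 561 - 7*(120 - 181) = 561 - 7*(-61) = 561 + 427 = 988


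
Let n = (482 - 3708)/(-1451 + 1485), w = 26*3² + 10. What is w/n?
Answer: -4148/1613 ≈ -2.5716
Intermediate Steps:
w = 244 (w = 26*9 + 10 = 234 + 10 = 244)
n = -1613/17 (n = -3226/34 = -3226*1/34 = -1613/17 ≈ -94.882)
w/n = 244/(-1613/17) = 244*(-17/1613) = -4148/1613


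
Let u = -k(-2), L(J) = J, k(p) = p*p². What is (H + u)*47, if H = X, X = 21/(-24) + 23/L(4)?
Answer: 4841/8 ≈ 605.13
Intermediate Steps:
k(p) = p³
X = 39/8 (X = 21/(-24) + 23/4 = 21*(-1/24) + 23*(¼) = -7/8 + 23/4 = 39/8 ≈ 4.8750)
H = 39/8 ≈ 4.8750
u = 8 (u = -1*(-2)³ = -1*(-8) = 8)
(H + u)*47 = (39/8 + 8)*47 = (103/8)*47 = 4841/8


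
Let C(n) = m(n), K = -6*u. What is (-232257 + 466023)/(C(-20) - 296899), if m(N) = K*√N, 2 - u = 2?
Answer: -233766/296899 ≈ -0.78736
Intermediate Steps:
u = 0 (u = 2 - 1*2 = 2 - 2 = 0)
K = 0 (K = -6*0 = 0)
m(N) = 0 (m(N) = 0*√N = 0)
C(n) = 0
(-232257 + 466023)/(C(-20) - 296899) = (-232257 + 466023)/(0 - 296899) = 233766/(-296899) = 233766*(-1/296899) = -233766/296899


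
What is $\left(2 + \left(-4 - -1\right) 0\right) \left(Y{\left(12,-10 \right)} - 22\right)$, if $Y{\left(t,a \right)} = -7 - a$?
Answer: $-38$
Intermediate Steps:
$\left(2 + \left(-4 - -1\right) 0\right) \left(Y{\left(12,-10 \right)} - 22\right) = \left(2 + \left(-4 - -1\right) 0\right) \left(\left(-7 - -10\right) - 22\right) = \left(2 + \left(-4 + 1\right) 0\right) \left(\left(-7 + 10\right) - 22\right) = \left(2 - 0\right) \left(3 - 22\right) = \left(2 + 0\right) \left(-19\right) = 2 \left(-19\right) = -38$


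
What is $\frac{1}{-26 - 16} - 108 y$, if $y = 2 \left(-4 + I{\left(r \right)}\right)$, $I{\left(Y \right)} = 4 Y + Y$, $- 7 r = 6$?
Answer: $\frac{75167}{42} \approx 1789.7$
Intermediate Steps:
$r = - \frac{6}{7}$ ($r = \left(- \frac{1}{7}\right) 6 = - \frac{6}{7} \approx -0.85714$)
$I{\left(Y \right)} = 5 Y$
$y = - \frac{116}{7}$ ($y = 2 \left(-4 + 5 \left(- \frac{6}{7}\right)\right) = 2 \left(-4 - \frac{30}{7}\right) = 2 \left(- \frac{58}{7}\right) = - \frac{116}{7} \approx -16.571$)
$\frac{1}{-26 - 16} - 108 y = \frac{1}{-26 - 16} - - \frac{12528}{7} = \frac{1}{-26 + \left(-23 + 7\right)} + \frac{12528}{7} = \frac{1}{-26 - 16} + \frac{12528}{7} = \frac{1}{-42} + \frac{12528}{7} = - \frac{1}{42} + \frac{12528}{7} = \frac{75167}{42}$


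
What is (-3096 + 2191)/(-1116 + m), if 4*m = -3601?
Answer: 724/1613 ≈ 0.44885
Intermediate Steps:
m = -3601/4 (m = (¼)*(-3601) = -3601/4 ≈ -900.25)
(-3096 + 2191)/(-1116 + m) = (-3096 + 2191)/(-1116 - 3601/4) = -905/(-8065/4) = -905*(-4/8065) = 724/1613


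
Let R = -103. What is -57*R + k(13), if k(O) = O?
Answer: 5884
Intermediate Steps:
-57*R + k(13) = -57*(-103) + 13 = 5871 + 13 = 5884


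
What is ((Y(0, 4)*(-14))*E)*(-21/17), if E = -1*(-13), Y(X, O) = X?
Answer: 0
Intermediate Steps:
E = 13
((Y(0, 4)*(-14))*E)*(-21/17) = ((0*(-14))*13)*(-21/17) = (0*13)*(-21*1/17) = 0*(-21/17) = 0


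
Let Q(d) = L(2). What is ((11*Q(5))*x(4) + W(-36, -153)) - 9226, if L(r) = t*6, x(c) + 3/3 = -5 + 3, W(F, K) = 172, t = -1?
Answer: -8856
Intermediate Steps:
x(c) = -3 (x(c) = -1 + (-5 + 3) = -1 - 2 = -3)
L(r) = -6 (L(r) = -1*6 = -6)
Q(d) = -6
((11*Q(5))*x(4) + W(-36, -153)) - 9226 = ((11*(-6))*(-3) + 172) - 9226 = (-66*(-3) + 172) - 9226 = (198 + 172) - 9226 = 370 - 9226 = -8856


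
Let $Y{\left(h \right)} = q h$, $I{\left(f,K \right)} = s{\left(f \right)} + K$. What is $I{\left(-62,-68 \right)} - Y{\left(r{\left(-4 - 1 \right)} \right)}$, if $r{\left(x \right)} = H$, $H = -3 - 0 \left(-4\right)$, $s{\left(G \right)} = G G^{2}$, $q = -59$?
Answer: $-238573$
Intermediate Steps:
$s{\left(G \right)} = G^{3}$
$H = -3$ ($H = -3 - 0 = -3 + 0 = -3$)
$r{\left(x \right)} = -3$
$I{\left(f,K \right)} = K + f^{3}$ ($I{\left(f,K \right)} = f^{3} + K = K + f^{3}$)
$Y{\left(h \right)} = - 59 h$
$I{\left(-62,-68 \right)} - Y{\left(r{\left(-4 - 1 \right)} \right)} = \left(-68 + \left(-62\right)^{3}\right) - \left(-59\right) \left(-3\right) = \left(-68 - 238328\right) - 177 = -238396 - 177 = -238573$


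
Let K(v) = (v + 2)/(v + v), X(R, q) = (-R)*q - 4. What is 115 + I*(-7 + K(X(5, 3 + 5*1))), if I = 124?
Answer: -7632/11 ≈ -693.82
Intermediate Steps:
X(R, q) = -4 - R*q (X(R, q) = -R*q - 4 = -4 - R*q)
K(v) = (2 + v)/(2*v) (K(v) = (2 + v)/((2*v)) = (2 + v)*(1/(2*v)) = (2 + v)/(2*v))
115 + I*(-7 + K(X(5, 3 + 5*1))) = 115 + 124*(-7 + (2 + (-4 - 1*5*(3 + 5*1)))/(2*(-4 - 1*5*(3 + 5*1)))) = 115 + 124*(-7 + (2 + (-4 - 1*5*(3 + 5)))/(2*(-4 - 1*5*(3 + 5)))) = 115 + 124*(-7 + (2 + (-4 - 1*5*8))/(2*(-4 - 1*5*8))) = 115 + 124*(-7 + (2 + (-4 - 40))/(2*(-4 - 40))) = 115 + 124*(-7 + (1/2)*(2 - 44)/(-44)) = 115 + 124*(-7 + (1/2)*(-1/44)*(-42)) = 115 + 124*(-7 + 21/44) = 115 + 124*(-287/44) = 115 - 8897/11 = -7632/11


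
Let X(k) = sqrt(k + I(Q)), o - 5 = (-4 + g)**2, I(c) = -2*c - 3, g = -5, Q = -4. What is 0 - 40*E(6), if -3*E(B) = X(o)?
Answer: 40*sqrt(91)/3 ≈ 127.19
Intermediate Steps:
I(c) = -3 - 2*c
o = 86 (o = 5 + (-4 - 5)**2 = 5 + (-9)**2 = 5 + 81 = 86)
X(k) = sqrt(5 + k) (X(k) = sqrt(k + (-3 - 2*(-4))) = sqrt(k + (-3 + 8)) = sqrt(k + 5) = sqrt(5 + k))
E(B) = -sqrt(91)/3 (E(B) = -sqrt(5 + 86)/3 = -sqrt(91)/3)
0 - 40*E(6) = 0 - (-40)*sqrt(91)/3 = 0 + 40*sqrt(91)/3 = 40*sqrt(91)/3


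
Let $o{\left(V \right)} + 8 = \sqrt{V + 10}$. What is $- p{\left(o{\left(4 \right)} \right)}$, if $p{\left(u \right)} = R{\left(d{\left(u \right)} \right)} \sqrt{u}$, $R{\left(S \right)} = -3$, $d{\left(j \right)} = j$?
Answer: $3 \sqrt{-8 + \sqrt{14}} \approx 6.1907 i$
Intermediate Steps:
$o{\left(V \right)} = -8 + \sqrt{10 + V}$ ($o{\left(V \right)} = -8 + \sqrt{V + 10} = -8 + \sqrt{10 + V}$)
$p{\left(u \right)} = - 3 \sqrt{u}$
$- p{\left(o{\left(4 \right)} \right)} = - \left(-3\right) \sqrt{-8 + \sqrt{10 + 4}} = - \left(-3\right) \sqrt{-8 + \sqrt{14}} = 3 \sqrt{-8 + \sqrt{14}}$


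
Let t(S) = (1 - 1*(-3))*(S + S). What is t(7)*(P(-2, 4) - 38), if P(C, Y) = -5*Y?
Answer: -3248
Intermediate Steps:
t(S) = 8*S (t(S) = (1 + 3)*(2*S) = 4*(2*S) = 8*S)
t(7)*(P(-2, 4) - 38) = (8*7)*(-5*4 - 38) = 56*(-20 - 38) = 56*(-58) = -3248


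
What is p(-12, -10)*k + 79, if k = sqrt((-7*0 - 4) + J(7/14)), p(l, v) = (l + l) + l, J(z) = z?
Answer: 79 - 18*I*sqrt(14) ≈ 79.0 - 67.35*I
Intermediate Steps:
p(l, v) = 3*l (p(l, v) = 2*l + l = 3*l)
k = I*sqrt(14)/2 (k = sqrt((-7*0 - 4) + 7/14) = sqrt((0 - 4) + 7*(1/14)) = sqrt(-4 + 1/2) = sqrt(-7/2) = I*sqrt(14)/2 ≈ 1.8708*I)
p(-12, -10)*k + 79 = (3*(-12))*(I*sqrt(14)/2) + 79 = -18*I*sqrt(14) + 79 = 79 - 18*I*sqrt(14)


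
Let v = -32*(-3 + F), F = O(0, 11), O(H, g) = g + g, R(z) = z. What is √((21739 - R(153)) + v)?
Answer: √20978 ≈ 144.84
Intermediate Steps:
O(H, g) = 2*g
F = 22 (F = 2*11 = 22)
v = -608 (v = -32*(-3 + 22) = -32*19 = -608)
√((21739 - R(153)) + v) = √((21739 - 1*153) - 608) = √((21739 - 153) - 608) = √(21586 - 608) = √20978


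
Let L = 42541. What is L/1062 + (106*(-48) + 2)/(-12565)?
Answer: 539928997/13344030 ≈ 40.462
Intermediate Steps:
L/1062 + (106*(-48) + 2)/(-12565) = 42541/1062 + (106*(-48) + 2)/(-12565) = 42541*(1/1062) + (-5088 + 2)*(-1/12565) = 42541/1062 - 5086*(-1/12565) = 42541/1062 + 5086/12565 = 539928997/13344030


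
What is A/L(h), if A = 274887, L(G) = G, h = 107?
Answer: 274887/107 ≈ 2569.0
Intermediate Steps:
A/L(h) = 274887/107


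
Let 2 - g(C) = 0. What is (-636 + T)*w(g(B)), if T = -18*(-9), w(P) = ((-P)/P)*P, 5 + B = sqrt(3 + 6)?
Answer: 948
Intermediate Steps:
B = -2 (B = -5 + sqrt(3 + 6) = -5 + sqrt(9) = -5 + 3 = -2)
g(C) = 2 (g(C) = 2 - 1*0 = 2 + 0 = 2)
w(P) = -P
T = 162
(-636 + T)*w(g(B)) = (-636 + 162)*(-1*2) = -474*(-2) = 948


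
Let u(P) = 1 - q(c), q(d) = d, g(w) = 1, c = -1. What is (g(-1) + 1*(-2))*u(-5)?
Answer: -2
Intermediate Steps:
u(P) = 2 (u(P) = 1 - 1*(-1) = 1 + 1 = 2)
(g(-1) + 1*(-2))*u(-5) = (1 + 1*(-2))*2 = (1 - 2)*2 = -1*2 = -2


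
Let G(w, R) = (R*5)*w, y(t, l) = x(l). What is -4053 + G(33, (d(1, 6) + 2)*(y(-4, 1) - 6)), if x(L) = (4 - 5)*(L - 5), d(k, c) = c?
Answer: -6693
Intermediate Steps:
x(L) = 5 - L (x(L) = -(-5 + L) = 5 - L)
y(t, l) = 5 - l
G(w, R) = 5*R*w (G(w, R) = (5*R)*w = 5*R*w)
-4053 + G(33, (d(1, 6) + 2)*(y(-4, 1) - 6)) = -4053 + 5*((6 + 2)*((5 - 1*1) - 6))*33 = -4053 + 5*(8*((5 - 1) - 6))*33 = -4053 + 5*(8*(4 - 6))*33 = -4053 + 5*(8*(-2))*33 = -4053 + 5*(-16)*33 = -4053 - 2640 = -6693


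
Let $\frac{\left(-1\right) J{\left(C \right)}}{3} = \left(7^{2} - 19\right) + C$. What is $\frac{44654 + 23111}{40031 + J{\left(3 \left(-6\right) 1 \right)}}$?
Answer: $\frac{13553}{7999} \approx 1.6943$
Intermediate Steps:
$J{\left(C \right)} = -90 - 3 C$ ($J{\left(C \right)} = - 3 \left(\left(7^{2} - 19\right) + C\right) = - 3 \left(\left(49 - 19\right) + C\right) = - 3 \left(30 + C\right) = -90 - 3 C$)
$\frac{44654 + 23111}{40031 + J{\left(3 \left(-6\right) 1 \right)}} = \frac{44654 + 23111}{40031 - \left(90 + 3 \cdot 3 \left(-6\right) 1\right)} = \frac{67765}{40031 - \left(90 + 3 \left(\left(-18\right) 1\right)\right)} = \frac{67765}{40031 - 36} = \frac{67765}{39995} = 67765 \cdot \frac{1}{39995} = \frac{13553}{7999}$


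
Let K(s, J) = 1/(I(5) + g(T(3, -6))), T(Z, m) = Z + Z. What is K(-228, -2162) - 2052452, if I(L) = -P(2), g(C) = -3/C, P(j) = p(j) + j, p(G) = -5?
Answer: -10262258/5 ≈ -2.0525e+6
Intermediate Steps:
T(Z, m) = 2*Z
P(j) = -5 + j
I(L) = 3 (I(L) = -(-5 + 2) = -1*(-3) = 3)
K(s, J) = 2/5 (K(s, J) = 1/(3 - 3/(2*3)) = 1/(3 - 3/6) = 1/(3 - 3*1/6) = 1/(3 - 1/2) = 1/(5/2) = 2/5)
K(-228, -2162) - 2052452 = 2/5 - 2052452 = -10262258/5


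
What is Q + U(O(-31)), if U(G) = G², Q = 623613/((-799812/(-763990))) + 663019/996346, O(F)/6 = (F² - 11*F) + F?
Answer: 150059294630956325/2554132971 ≈ 5.8752e+7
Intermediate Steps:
O(F) = -60*F + 6*F² (O(F) = 6*((F² - 11*F) + F) = 6*(F² - 10*F) = -60*F + 6*F²)
Q = 1521454281968729/2554132971 (Q = 623613/((-799812*(-1/763990))) + 663019*(1/996346) = 623613/(399906/381995) + 663019/996346 = 623613*(381995/399906) + 663019/996346 = 79405682645/133302 + 663019/996346 = 1521454281968729/2554132971 ≈ 5.9568e+5)
Q + U(O(-31)) = 1521454281968729/2554132971 + (6*(-31)*(-10 - 31))² = 1521454281968729/2554132971 + (6*(-31)*(-41))² = 1521454281968729/2554132971 + 7626² = 1521454281968729/2554132971 + 58155876 = 150059294630956325/2554132971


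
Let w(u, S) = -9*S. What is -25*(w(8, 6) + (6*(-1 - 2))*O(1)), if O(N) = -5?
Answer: -900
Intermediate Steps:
-25*(w(8, 6) + (6*(-1 - 2))*O(1)) = -25*(-9*6 + (6*(-1 - 2))*(-5)) = -25*(-54 + (6*(-3))*(-5)) = -25*(-54 - 18*(-5)) = -25*(-54 + 90) = -25*36 = -900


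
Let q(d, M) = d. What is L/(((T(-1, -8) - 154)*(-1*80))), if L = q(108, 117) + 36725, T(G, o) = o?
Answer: 36833/12960 ≈ 2.8421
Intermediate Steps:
L = 36833 (L = 108 + 36725 = 36833)
L/(((T(-1, -8) - 154)*(-1*80))) = 36833/(((-8 - 154)*(-1*80))) = 36833/((-162*(-80))) = 36833/12960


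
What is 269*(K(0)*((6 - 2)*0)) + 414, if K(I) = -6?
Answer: 414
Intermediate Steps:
269*(K(0)*((6 - 2)*0)) + 414 = 269*(-6*(6 - 2)*0) + 414 = 269*(-24*0) + 414 = 269*(-6*0) + 414 = 269*0 + 414 = 0 + 414 = 414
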